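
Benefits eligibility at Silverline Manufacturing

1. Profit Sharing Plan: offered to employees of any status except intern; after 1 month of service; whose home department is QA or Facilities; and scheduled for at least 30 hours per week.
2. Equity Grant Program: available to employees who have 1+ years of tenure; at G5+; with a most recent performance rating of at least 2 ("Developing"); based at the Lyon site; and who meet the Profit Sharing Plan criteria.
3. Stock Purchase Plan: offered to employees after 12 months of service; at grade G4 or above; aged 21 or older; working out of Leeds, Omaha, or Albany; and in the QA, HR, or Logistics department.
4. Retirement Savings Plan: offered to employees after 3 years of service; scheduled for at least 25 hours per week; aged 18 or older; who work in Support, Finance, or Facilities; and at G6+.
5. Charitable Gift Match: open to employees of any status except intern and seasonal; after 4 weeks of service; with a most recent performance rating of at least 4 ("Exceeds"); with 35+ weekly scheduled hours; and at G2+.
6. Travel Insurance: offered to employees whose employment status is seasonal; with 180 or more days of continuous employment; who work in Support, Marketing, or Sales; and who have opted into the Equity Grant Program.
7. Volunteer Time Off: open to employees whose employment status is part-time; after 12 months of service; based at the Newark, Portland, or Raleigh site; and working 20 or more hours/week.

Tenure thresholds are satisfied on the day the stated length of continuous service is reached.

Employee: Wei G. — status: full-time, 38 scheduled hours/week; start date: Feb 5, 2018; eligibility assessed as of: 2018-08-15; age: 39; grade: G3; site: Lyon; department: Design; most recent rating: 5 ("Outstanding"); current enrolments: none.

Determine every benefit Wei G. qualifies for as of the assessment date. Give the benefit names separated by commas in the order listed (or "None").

Charitable Gift Match

Service from Feb 5, 2018 to 2018-08-15: 191 days.
Profit Sharing Plan — status full-time ✓ (not excluded); service 191 days ≥ 1 month (≈30 days) ✓; dept Design ✗ → not eligible.
Equity Grant Program — service 191 days < 1 year (≈365 days) ✗ → not eligible.
Stock Purchase Plan — service 191 days < 12 months (≈360 days) ✗ → not eligible.
Retirement Savings Plan — service 191 days < 3 years (≈1095 days) ✗ → not eligible.
Charitable Gift Match — status full-time ✓ (not excluded); service 191 days ≥ 4 weeks (≈28 days) ✓; rating 5 ≥ 4 ✓; 38 hrs/wk ≥ 35 ✓; grade G3 ≥ G2 ✓ → eligible.
Travel Insurance — status full-time ✗ (requires seasonal) → not eligible.
Volunteer Time Off — status full-time ✗ (requires part-time) → not eligible.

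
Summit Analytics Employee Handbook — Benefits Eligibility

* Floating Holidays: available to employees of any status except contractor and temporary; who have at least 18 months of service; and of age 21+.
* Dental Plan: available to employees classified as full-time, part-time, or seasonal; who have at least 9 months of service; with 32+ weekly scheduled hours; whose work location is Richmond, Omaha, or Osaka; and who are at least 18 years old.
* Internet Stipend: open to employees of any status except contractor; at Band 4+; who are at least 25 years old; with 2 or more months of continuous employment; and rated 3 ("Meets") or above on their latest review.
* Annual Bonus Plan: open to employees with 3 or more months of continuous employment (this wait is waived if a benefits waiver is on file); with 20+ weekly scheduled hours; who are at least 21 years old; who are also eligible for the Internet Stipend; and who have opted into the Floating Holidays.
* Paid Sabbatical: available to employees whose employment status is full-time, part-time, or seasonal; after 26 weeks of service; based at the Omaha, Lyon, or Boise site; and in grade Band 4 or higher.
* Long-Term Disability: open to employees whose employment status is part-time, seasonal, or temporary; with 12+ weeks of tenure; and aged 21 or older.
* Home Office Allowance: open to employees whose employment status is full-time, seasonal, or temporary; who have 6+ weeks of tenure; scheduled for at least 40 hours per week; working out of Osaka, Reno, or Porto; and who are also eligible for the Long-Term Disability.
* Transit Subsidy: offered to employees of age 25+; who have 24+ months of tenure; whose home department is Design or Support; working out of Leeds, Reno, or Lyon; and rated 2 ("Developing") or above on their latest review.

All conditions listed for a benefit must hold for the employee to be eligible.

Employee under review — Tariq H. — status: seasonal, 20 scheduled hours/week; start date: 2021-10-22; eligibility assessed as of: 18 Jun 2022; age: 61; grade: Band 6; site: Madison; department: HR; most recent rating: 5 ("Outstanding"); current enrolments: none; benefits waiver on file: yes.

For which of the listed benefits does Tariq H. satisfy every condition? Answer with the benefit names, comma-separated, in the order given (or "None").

Internet Stipend, Long-Term Disability

Service from 2021-10-22 to 18 Jun 2022: 239 days.
Floating Holidays — status seasonal ✓ (not excluded); service 239 days < 18 months (≈540 days) ✗ → not eligible.
Dental Plan — status seasonal ✓; service 239 days < 9 months (≈270 days) ✗ → not eligible.
Internet Stipend — status seasonal ✓ (not excluded); grade Band 6 ≥ Band 4 ✓; age 61 ≥ 25 ✓; service 239 days ≥ 2 months (≈60 days) ✓; rating 5 ≥ 3 ✓ → eligible.
Annual Bonus Plan — benefits waiver on file ✓; 20 hrs/wk ≥ 20 ✓; age 61 ≥ 21 ✓; eligible for Internet Stipend ✓; not enrolled in Floating Holidays ✗ → not eligible.
Paid Sabbatical — status seasonal ✓; service 239 days ≥ 26 weeks (≈182 days) ✓; site Madison ✗ (not Omaha, Lyon, or Boise) → not eligible.
Long-Term Disability — status seasonal ✓; service 239 days ≥ 12 weeks (≈84 days) ✓; age 61 ≥ 21 ✓ → eligible.
Home Office Allowance — status seasonal ✓; service 239 days ≥ 6 weeks (≈42 days) ✓; 20 hrs/wk < 40 ✗ → not eligible.
Transit Subsidy — age 61 ≥ 25 ✓; service 239 days < 24 months (≈720 days) ✗ → not eligible.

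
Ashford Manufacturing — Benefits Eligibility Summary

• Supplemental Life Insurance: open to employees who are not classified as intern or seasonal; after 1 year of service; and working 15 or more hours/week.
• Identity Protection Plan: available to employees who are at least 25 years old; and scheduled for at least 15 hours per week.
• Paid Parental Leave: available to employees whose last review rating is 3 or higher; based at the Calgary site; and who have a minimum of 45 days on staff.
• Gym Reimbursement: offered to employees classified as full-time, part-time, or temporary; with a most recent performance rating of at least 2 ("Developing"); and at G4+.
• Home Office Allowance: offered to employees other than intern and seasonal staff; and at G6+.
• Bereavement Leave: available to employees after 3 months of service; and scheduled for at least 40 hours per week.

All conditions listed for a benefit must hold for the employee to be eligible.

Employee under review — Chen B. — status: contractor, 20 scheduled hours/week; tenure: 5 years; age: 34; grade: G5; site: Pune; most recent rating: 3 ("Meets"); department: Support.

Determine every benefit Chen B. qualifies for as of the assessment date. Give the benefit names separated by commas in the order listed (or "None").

Supplemental Life Insurance, Identity Protection Plan

Supplemental Life Insurance — status contractor ✓ (not excluded); service 5 years ≥ 1 year ✓; 20 hrs/wk ≥ 15 ✓ → eligible.
Identity Protection Plan — age 34 ≥ 25 ✓; 20 hrs/wk ≥ 15 ✓ → eligible.
Paid Parental Leave — rating 3 ≥ 3 ✓; site Pune ✗ (not Calgary) → not eligible.
Gym Reimbursement — status contractor ✗ (requires full-time, part-time, or temporary) → not eligible.
Home Office Allowance — status contractor ✓ (not excluded); grade G5 < G6 ✗ → not eligible.
Bereavement Leave — service 5 years ≥ 3 months (≈90 days) ✓; 20 hrs/wk < 40 ✗ → not eligible.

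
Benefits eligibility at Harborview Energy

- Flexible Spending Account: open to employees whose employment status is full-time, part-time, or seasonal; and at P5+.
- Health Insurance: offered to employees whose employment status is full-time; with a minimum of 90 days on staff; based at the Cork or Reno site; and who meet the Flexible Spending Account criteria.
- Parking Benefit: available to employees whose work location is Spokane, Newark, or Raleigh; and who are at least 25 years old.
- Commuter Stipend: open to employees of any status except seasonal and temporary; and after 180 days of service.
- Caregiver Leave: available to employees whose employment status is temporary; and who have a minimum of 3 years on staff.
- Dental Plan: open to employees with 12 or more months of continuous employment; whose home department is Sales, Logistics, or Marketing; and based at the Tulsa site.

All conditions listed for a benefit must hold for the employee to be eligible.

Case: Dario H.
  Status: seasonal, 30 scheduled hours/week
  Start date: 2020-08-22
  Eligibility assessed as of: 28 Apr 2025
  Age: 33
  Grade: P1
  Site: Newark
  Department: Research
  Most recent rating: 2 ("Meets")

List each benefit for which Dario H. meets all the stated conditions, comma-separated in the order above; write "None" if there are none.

Parking Benefit

Service from 2020-08-22 to 28 Apr 2025: 1710 days.
Flexible Spending Account — status seasonal ✓; grade P1 < P5 ✗ → not eligible.
Health Insurance — status seasonal ✗ (requires full-time) → not eligible.
Parking Benefit — site Newark ✓; age 33 ≥ 25 ✓ → eligible.
Commuter Stipend — status seasonal ✗ (excluded) → not eligible.
Caregiver Leave — status seasonal ✗ (requires temporary) → not eligible.
Dental Plan — service 1710 days ≥ 12 months (≈360 days) ✓; dept Research ✗ → not eligible.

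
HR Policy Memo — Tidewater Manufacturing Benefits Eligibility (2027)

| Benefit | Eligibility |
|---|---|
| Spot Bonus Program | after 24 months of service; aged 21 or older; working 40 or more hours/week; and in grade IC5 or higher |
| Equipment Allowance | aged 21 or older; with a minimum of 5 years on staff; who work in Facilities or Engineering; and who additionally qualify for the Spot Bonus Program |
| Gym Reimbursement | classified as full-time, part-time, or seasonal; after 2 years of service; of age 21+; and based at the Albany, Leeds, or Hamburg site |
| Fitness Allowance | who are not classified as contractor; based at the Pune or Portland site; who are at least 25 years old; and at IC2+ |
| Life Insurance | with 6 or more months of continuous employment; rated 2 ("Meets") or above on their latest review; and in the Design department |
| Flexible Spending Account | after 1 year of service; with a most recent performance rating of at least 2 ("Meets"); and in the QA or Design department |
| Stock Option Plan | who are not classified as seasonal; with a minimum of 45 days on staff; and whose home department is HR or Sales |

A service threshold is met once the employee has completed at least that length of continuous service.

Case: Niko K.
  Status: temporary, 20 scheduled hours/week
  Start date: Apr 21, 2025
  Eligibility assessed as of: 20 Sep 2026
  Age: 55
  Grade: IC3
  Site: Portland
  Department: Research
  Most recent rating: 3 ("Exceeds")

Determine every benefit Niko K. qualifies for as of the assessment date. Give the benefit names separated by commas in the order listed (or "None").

Fitness Allowance

Service from Apr 21, 2025 to 20 Sep 2026: 517 days.
Spot Bonus Program — service 517 days < 24 months (≈720 days) ✗ → not eligible.
Equipment Allowance — age 55 ≥ 21 ✓; service 517 days < 5 years (≈1825 days) ✗ → not eligible.
Gym Reimbursement — status temporary ✗ (requires full-time, part-time, or seasonal) → not eligible.
Fitness Allowance — status temporary ✓ (not excluded); site Portland ✓; age 55 ≥ 25 ✓; grade IC3 ≥ IC2 ✓ → eligible.
Life Insurance — service 517 days ≥ 6 months (≈180 days) ✓; rating 3 ≥ 2 ✓; dept Research ✗ → not eligible.
Flexible Spending Account — service 517 days ≥ 1 year (≈365 days) ✓; rating 3 ≥ 2 ✓; dept Research ✗ → not eligible.
Stock Option Plan — status temporary ✓ (not excluded); service 517 days ≥ 45 days ✓; dept Research ✗ → not eligible.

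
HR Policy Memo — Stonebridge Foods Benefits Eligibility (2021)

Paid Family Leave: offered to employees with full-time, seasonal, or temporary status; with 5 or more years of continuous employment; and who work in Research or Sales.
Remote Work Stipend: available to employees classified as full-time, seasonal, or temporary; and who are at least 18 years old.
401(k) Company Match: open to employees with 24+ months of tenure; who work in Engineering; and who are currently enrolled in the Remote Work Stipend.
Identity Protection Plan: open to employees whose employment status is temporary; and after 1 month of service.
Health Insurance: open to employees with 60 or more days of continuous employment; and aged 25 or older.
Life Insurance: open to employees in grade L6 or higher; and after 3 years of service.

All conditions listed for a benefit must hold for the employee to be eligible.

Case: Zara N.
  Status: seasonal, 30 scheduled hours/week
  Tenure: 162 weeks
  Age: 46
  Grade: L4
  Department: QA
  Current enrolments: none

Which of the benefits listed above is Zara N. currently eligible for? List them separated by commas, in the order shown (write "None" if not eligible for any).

Remote Work Stipend, Health Insurance

Paid Family Leave — status seasonal ✓; service 162 weeks < 5 years (≈1825 days) ✗ → not eligible.
Remote Work Stipend — status seasonal ✓; age 46 ≥ 18 ✓ → eligible.
401(k) Company Match — service 162 weeks ≥ 24 months (≈720 days) ✓; dept QA ✗ → not eligible.
Identity Protection Plan — status seasonal ✗ (requires temporary) → not eligible.
Health Insurance — service 162 weeks ≥ 60 days ✓; age 46 ≥ 25 ✓ → eligible.
Life Insurance — grade L4 < L6 ✗ → not eligible.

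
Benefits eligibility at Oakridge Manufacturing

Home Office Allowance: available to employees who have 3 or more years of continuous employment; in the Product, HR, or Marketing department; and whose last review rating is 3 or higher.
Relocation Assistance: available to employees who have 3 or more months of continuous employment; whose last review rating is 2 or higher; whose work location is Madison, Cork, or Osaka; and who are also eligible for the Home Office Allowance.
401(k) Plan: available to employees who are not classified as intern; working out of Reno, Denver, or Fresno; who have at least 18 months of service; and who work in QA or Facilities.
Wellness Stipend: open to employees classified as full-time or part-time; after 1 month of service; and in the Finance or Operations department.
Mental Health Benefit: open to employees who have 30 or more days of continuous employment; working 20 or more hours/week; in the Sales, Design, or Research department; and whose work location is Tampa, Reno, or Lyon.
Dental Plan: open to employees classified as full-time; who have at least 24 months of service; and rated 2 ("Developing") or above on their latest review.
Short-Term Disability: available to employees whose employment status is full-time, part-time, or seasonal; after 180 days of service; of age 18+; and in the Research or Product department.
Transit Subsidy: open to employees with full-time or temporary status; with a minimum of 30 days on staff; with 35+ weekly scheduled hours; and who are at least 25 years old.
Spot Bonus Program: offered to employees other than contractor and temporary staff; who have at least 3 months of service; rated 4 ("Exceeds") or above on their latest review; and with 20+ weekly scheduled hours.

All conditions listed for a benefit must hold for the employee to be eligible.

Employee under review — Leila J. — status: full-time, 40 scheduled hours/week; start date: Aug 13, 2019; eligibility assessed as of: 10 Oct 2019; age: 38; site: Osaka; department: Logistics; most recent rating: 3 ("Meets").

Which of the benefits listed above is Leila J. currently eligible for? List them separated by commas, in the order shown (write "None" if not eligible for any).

Service from Aug 13, 2019 to 10 Oct 2019: 58 days.
Home Office Allowance — service 58 days < 3 years (≈1095 days) ✗ → not eligible.
Relocation Assistance — service 58 days < 3 months (≈90 days) ✗ → not eligible.
401(k) Plan — status full-time ✓ (not excluded); site Osaka ✗ (not Reno, Denver, or Fresno) → not eligible.
Wellness Stipend — status full-time ✓; service 58 days ≥ 1 month (≈30 days) ✓; dept Logistics ✗ → not eligible.
Mental Health Benefit — service 58 days ≥ 30 days ✓; 40 hrs/wk ≥ 20 ✓; dept Logistics ✗ → not eligible.
Dental Plan — status full-time ✓; service 58 days < 24 months (≈720 days) ✗ → not eligible.
Short-Term Disability — status full-time ✓; service 58 days < 180 days ✗ → not eligible.
Transit Subsidy — status full-time ✓; service 58 days ≥ 30 days ✓; 40 hrs/wk ≥ 35 ✓; age 38 ≥ 25 ✓ → eligible.
Spot Bonus Program — status full-time ✓ (not excluded); service 58 days < 3 months (≈90 days) ✗ → not eligible.

Transit Subsidy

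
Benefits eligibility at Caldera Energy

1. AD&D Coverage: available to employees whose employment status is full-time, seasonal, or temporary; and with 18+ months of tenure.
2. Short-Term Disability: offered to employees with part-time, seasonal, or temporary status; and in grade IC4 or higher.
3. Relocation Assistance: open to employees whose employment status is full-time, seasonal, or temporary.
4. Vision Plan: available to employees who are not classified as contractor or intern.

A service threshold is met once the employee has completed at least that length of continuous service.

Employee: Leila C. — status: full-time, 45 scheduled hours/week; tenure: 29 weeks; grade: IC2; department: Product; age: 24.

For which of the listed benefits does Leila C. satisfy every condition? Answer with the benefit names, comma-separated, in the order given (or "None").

AD&D Coverage — status full-time ✓; service 29 weeks < 18 months (≈540 days) ✗ → not eligible.
Short-Term Disability — status full-time ✗ (requires part-time, seasonal, or temporary) → not eligible.
Relocation Assistance — status full-time ✓ → eligible.
Vision Plan — status full-time ✓ (not excluded) → eligible.

Relocation Assistance, Vision Plan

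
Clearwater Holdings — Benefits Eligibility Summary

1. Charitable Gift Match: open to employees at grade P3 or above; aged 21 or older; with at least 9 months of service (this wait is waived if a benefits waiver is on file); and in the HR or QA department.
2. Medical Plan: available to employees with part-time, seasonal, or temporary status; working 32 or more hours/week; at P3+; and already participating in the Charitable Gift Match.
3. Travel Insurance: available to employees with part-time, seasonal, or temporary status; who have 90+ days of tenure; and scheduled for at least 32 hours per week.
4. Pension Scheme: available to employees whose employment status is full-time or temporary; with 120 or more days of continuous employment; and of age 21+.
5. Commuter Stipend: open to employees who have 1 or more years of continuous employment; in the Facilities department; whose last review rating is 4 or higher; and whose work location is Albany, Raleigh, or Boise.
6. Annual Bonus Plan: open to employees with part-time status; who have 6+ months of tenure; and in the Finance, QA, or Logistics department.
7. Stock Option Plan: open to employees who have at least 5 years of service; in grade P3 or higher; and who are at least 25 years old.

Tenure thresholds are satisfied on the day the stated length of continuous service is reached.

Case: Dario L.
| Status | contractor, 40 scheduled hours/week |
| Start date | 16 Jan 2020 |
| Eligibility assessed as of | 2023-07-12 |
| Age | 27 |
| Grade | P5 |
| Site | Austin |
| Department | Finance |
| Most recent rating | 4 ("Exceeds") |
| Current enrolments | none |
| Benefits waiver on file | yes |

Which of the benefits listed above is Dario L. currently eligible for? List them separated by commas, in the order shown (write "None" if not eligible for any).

Service from 16 Jan 2020 to 2023-07-12: 1273 days.
Charitable Gift Match — grade P5 ≥ P3 ✓; age 27 ≥ 21 ✓; benefits waiver on file ✓; dept Finance ✗ → not eligible.
Medical Plan — status contractor ✗ (requires part-time, seasonal, or temporary) → not eligible.
Travel Insurance — status contractor ✗ (requires part-time, seasonal, or temporary) → not eligible.
Pension Scheme — status contractor ✗ (requires full-time or temporary) → not eligible.
Commuter Stipend — service 1273 days ≥ 1 year (≈365 days) ✓; dept Finance ✗ → not eligible.
Annual Bonus Plan — status contractor ✗ (requires part-time) → not eligible.
Stock Option Plan — service 1273 days < 5 years (≈1825 days) ✗ → not eligible.

None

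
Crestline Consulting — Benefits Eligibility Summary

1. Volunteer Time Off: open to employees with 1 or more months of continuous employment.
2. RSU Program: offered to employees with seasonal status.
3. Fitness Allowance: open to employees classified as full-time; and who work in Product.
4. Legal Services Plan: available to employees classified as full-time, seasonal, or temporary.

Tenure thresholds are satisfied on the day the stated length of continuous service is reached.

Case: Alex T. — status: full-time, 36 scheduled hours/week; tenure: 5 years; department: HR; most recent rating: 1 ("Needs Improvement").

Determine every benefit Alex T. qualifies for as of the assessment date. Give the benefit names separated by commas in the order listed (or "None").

Volunteer Time Off — service 5 years ≥ 1 month (≈30 days) ✓ → eligible.
RSU Program — status full-time ✗ (requires seasonal) → not eligible.
Fitness Allowance — status full-time ✓; dept HR ✗ → not eligible.
Legal Services Plan — status full-time ✓ → eligible.

Volunteer Time Off, Legal Services Plan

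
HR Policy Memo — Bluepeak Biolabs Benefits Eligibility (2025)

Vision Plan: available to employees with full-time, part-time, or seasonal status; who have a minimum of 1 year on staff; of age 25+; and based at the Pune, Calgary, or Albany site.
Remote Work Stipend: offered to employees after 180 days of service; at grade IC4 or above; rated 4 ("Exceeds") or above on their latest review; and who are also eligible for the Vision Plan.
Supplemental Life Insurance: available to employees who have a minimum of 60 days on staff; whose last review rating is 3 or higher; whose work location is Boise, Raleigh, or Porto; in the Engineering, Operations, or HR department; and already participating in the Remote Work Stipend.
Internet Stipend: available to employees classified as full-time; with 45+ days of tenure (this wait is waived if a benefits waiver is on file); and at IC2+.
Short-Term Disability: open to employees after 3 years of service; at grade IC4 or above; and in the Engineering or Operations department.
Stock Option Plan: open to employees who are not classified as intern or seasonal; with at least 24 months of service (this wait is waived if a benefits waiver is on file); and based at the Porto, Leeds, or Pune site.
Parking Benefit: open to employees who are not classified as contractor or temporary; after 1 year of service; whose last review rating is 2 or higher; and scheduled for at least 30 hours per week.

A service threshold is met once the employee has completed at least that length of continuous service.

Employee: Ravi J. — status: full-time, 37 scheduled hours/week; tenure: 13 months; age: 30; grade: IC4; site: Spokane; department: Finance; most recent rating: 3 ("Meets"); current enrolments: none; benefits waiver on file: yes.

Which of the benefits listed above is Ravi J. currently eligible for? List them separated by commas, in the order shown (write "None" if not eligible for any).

Internet Stipend, Parking Benefit

Vision Plan — status full-time ✓; service 13 months ≥ 1 year (≈365 days) ✓; age 30 ≥ 25 ✓; site Spokane ✗ (not Pune, Calgary, or Albany) → not eligible.
Remote Work Stipend — service 13 months ≥ 180 days ✓; grade IC4 ≥ IC4 ✓; rating 3 < 4 ✗ → not eligible.
Supplemental Life Insurance — service 13 months ≥ 60 days ✓; rating 3 ≥ 3 ✓; site Spokane ✗ (not Boise, Raleigh, or Porto) → not eligible.
Internet Stipend — status full-time ✓; benefits waiver on file ✓; grade IC4 ≥ IC2 ✓ → eligible.
Short-Term Disability — service 13 months < 3 years (≈1095 days) ✗ → not eligible.
Stock Option Plan — status full-time ✓ (not excluded); benefits waiver on file ✓; site Spokane ✗ (not Porto, Leeds, or Pune) → not eligible.
Parking Benefit — status full-time ✓ (not excluded); service 13 months ≥ 1 year (≈365 days) ✓; rating 3 ≥ 2 ✓; 37 hrs/wk ≥ 30 ✓ → eligible.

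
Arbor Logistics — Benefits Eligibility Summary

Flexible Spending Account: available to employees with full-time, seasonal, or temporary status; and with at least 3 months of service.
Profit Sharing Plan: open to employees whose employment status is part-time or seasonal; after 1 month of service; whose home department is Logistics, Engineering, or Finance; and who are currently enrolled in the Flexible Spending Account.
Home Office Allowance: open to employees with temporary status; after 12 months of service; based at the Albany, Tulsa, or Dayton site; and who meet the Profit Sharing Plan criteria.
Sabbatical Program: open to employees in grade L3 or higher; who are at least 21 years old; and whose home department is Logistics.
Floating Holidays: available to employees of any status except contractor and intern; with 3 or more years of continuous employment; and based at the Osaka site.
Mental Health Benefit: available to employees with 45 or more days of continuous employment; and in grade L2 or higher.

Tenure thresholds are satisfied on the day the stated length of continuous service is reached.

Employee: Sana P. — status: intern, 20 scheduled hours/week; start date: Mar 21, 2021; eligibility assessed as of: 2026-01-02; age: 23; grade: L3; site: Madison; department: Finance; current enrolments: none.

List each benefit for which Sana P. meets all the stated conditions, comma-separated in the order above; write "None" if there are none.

Service from Mar 21, 2021 to 2026-01-02: 1748 days.
Flexible Spending Account — status intern ✗ (requires full-time, seasonal, or temporary) → not eligible.
Profit Sharing Plan — status intern ✗ (requires part-time or seasonal) → not eligible.
Home Office Allowance — status intern ✗ (requires temporary) → not eligible.
Sabbatical Program — grade L3 ≥ L3 ✓; age 23 ≥ 21 ✓; dept Finance ✗ → not eligible.
Floating Holidays — status intern ✗ (excluded) → not eligible.
Mental Health Benefit — service 1748 days ≥ 45 days ✓; grade L3 ≥ L2 ✓ → eligible.

Mental Health Benefit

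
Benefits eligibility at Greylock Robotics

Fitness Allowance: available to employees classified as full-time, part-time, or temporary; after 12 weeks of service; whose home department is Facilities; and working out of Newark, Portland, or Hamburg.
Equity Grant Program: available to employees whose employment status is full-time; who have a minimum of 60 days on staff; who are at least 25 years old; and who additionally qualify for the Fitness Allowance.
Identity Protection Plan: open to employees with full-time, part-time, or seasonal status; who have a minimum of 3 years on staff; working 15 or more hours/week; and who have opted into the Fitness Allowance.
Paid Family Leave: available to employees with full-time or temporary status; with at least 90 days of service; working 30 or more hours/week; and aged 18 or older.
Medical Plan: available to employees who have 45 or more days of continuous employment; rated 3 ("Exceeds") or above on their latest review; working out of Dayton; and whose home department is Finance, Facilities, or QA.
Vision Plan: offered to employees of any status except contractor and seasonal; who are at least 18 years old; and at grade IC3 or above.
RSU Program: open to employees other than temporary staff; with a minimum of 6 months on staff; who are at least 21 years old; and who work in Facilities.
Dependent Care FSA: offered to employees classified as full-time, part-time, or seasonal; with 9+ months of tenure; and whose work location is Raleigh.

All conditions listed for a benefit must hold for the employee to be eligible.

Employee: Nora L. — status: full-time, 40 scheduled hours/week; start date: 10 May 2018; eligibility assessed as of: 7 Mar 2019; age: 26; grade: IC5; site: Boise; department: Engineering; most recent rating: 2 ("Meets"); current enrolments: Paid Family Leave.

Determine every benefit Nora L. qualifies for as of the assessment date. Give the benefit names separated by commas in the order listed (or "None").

Paid Family Leave, Vision Plan

Service from 10 May 2018 to 7 Mar 2019: 301 days.
Fitness Allowance — status full-time ✓; service 301 days ≥ 12 weeks (≈84 days) ✓; dept Engineering ✗ → not eligible.
Equity Grant Program — status full-time ✓; service 301 days ≥ 60 days ✓; age 26 ≥ 25 ✓; not eligible for Fitness Allowance ✗ → not eligible.
Identity Protection Plan — status full-time ✓; service 301 days < 3 years (≈1095 days) ✗ → not eligible.
Paid Family Leave — status full-time ✓; service 301 days ≥ 90 days ✓; 40 hrs/wk ≥ 30 ✓; age 26 ≥ 18 ✓ → eligible.
Medical Plan — service 301 days ≥ 45 days ✓; rating 2 < 3 ✗ → not eligible.
Vision Plan — status full-time ✓ (not excluded); age 26 ≥ 18 ✓; grade IC5 ≥ IC3 ✓ → eligible.
RSU Program — status full-time ✓ (not excluded); service 301 days ≥ 6 months (≈180 days) ✓; age 26 ≥ 21 ✓; dept Engineering ✗ → not eligible.
Dependent Care FSA — status full-time ✓; service 301 days ≥ 9 months (≈270 days) ✓; site Boise ✗ (not Raleigh) → not eligible.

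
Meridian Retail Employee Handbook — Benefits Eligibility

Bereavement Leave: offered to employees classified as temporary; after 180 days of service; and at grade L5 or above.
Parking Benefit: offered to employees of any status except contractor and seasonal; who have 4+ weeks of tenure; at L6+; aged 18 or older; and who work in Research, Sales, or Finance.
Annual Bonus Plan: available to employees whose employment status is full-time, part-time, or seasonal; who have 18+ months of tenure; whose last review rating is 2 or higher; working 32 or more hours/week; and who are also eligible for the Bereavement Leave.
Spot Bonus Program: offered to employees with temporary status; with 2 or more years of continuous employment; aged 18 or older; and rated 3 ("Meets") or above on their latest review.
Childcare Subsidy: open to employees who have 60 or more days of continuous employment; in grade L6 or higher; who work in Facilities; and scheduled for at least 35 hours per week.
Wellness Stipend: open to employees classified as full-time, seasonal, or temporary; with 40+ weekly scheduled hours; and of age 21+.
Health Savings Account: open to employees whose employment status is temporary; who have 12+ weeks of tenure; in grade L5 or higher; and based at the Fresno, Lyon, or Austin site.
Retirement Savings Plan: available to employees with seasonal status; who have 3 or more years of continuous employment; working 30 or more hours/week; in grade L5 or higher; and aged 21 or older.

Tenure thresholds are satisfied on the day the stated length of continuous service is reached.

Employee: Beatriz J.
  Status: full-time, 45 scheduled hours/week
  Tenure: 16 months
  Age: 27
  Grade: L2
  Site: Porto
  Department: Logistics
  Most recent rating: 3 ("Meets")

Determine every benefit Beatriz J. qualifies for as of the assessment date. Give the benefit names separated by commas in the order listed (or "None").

Wellness Stipend

Bereavement Leave — status full-time ✗ (requires temporary) → not eligible.
Parking Benefit — status full-time ✓ (not excluded); service 16 months ≥ 4 weeks (≈28 days) ✓; grade L2 < L6 ✗ → not eligible.
Annual Bonus Plan — status full-time ✓; service 16 months < 18 months ✗ → not eligible.
Spot Bonus Program — status full-time ✗ (requires temporary) → not eligible.
Childcare Subsidy — service 16 months ≥ 60 days ✓; grade L2 < L6 ✗ → not eligible.
Wellness Stipend — status full-time ✓; 45 hrs/wk ≥ 40 ✓; age 27 ≥ 21 ✓ → eligible.
Health Savings Account — status full-time ✗ (requires temporary) → not eligible.
Retirement Savings Plan — status full-time ✗ (requires seasonal) → not eligible.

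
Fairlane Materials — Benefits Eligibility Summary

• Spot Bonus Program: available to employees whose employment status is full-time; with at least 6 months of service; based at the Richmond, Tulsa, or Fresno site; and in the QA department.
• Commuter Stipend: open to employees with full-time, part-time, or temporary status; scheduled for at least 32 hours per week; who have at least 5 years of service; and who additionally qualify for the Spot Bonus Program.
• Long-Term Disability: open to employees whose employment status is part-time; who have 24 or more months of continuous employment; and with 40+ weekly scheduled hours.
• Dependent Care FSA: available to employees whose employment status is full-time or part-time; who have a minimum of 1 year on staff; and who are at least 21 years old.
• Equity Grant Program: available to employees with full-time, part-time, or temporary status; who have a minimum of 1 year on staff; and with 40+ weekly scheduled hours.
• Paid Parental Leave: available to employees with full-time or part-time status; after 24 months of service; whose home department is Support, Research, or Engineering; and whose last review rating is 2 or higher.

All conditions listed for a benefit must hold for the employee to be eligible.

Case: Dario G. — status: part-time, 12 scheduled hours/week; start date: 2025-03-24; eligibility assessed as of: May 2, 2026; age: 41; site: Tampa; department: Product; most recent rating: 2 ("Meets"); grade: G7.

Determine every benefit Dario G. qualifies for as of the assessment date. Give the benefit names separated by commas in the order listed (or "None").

Dependent Care FSA

Service from 2025-03-24 to May 2, 2026: 404 days.
Spot Bonus Program — status part-time ✗ (requires full-time) → not eligible.
Commuter Stipend — status part-time ✓; 12 hrs/wk < 32 ✗ → not eligible.
Long-Term Disability — status part-time ✓; service 404 days < 24 months (≈720 days) ✗ → not eligible.
Dependent Care FSA — status part-time ✓; service 404 days ≥ 1 year (≈365 days) ✓; age 41 ≥ 21 ✓ → eligible.
Equity Grant Program — status part-time ✓; service 404 days ≥ 1 year (≈365 days) ✓; 12 hrs/wk < 40 ✗ → not eligible.
Paid Parental Leave — status part-time ✓; service 404 days < 24 months (≈720 days) ✗ → not eligible.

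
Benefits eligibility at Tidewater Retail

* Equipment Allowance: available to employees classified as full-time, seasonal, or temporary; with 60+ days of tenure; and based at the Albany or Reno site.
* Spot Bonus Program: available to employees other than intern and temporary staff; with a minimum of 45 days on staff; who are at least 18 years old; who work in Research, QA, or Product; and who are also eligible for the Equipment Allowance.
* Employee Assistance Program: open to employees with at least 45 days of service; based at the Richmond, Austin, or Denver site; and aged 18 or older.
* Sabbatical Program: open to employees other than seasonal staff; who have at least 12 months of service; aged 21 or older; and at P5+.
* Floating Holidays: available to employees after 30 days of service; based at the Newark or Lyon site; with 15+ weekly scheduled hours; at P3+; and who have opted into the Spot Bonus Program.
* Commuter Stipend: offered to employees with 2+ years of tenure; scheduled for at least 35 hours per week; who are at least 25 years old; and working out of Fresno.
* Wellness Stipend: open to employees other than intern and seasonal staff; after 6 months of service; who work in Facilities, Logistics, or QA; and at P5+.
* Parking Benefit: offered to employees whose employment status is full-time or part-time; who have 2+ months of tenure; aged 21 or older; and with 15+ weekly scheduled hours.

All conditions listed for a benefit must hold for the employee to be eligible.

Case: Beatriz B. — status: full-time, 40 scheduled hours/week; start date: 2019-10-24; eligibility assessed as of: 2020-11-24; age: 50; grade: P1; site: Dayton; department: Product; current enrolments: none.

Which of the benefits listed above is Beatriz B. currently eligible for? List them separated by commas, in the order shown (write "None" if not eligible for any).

Parking Benefit

Service from 2019-10-24 to 2020-11-24: 397 days.
Equipment Allowance — status full-time ✓; service 397 days ≥ 60 days ✓; site Dayton ✗ (not Albany or Reno) → not eligible.
Spot Bonus Program — status full-time ✓ (not excluded); service 397 days ≥ 45 days ✓; age 50 ≥ 18 ✓; dept Product ✓; not eligible for Equipment Allowance ✗ → not eligible.
Employee Assistance Program — service 397 days ≥ 45 days ✓; site Dayton ✗ (not Richmond, Austin, or Denver) → not eligible.
Sabbatical Program — status full-time ✓ (not excluded); service 397 days ≥ 12 months (≈360 days) ✓; age 50 ≥ 21 ✓; grade P1 < P5 ✗ → not eligible.
Floating Holidays — service 397 days ≥ 30 days ✓; site Dayton ✗ (not Newark or Lyon) → not eligible.
Commuter Stipend — service 397 days < 2 years (≈730 days) ✗ → not eligible.
Wellness Stipend — status full-time ✓ (not excluded); service 397 days ≥ 6 months (≈180 days) ✓; dept Product ✗ → not eligible.
Parking Benefit — status full-time ✓; service 397 days ≥ 2 months (≈60 days) ✓; age 50 ≥ 21 ✓; 40 hrs/wk ≥ 15 ✓ → eligible.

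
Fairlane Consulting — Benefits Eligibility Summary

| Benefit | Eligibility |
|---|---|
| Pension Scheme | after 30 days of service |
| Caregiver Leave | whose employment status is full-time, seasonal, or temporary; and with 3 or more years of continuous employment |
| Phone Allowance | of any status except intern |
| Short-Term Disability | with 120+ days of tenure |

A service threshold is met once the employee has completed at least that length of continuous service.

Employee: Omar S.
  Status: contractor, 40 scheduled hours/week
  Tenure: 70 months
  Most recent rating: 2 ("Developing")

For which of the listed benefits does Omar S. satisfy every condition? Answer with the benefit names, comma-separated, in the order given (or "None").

Pension Scheme — service 70 months ≥ 30 days ✓ → eligible.
Caregiver Leave — status contractor ✗ (requires full-time, seasonal, or temporary) → not eligible.
Phone Allowance — status contractor ✓ (not excluded) → eligible.
Short-Term Disability — service 70 months ≥ 120 days ✓ → eligible.

Pension Scheme, Phone Allowance, Short-Term Disability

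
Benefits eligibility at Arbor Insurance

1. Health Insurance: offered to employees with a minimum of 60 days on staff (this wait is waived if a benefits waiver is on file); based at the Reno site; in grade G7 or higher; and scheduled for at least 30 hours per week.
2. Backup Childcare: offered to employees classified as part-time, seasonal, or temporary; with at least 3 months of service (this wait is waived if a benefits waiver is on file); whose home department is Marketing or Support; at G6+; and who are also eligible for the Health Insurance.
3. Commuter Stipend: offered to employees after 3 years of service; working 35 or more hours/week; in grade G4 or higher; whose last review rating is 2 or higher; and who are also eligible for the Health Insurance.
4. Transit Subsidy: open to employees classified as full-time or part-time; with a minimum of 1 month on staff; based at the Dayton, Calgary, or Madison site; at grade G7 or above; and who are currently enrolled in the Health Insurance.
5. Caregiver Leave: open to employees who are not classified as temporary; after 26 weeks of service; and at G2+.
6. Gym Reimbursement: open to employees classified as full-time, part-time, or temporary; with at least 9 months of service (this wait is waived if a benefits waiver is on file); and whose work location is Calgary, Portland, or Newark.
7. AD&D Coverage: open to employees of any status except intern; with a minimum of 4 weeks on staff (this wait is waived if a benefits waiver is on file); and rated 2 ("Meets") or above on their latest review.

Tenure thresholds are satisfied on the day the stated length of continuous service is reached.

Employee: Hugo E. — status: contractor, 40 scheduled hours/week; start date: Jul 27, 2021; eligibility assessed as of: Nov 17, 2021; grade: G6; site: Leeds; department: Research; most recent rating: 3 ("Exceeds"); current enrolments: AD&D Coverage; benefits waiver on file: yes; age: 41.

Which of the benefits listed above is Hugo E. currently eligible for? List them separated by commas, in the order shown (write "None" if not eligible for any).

Service from Jul 27, 2021 to Nov 17, 2021: 113 days.
Health Insurance — benefits waiver on file ✓; site Leeds ✗ (not Reno) → not eligible.
Backup Childcare — status contractor ✗ (requires part-time, seasonal, or temporary) → not eligible.
Commuter Stipend — service 113 days < 3 years (≈1095 days) ✗ → not eligible.
Transit Subsidy — status contractor ✗ (requires full-time or part-time) → not eligible.
Caregiver Leave — status contractor ✓ (not excluded); service 113 days < 26 weeks (≈182 days) ✗ → not eligible.
Gym Reimbursement — status contractor ✗ (requires full-time, part-time, or temporary) → not eligible.
AD&D Coverage — status contractor ✓ (not excluded); benefits waiver on file ✓; rating 3 ≥ 2 ✓ → eligible.

AD&D Coverage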